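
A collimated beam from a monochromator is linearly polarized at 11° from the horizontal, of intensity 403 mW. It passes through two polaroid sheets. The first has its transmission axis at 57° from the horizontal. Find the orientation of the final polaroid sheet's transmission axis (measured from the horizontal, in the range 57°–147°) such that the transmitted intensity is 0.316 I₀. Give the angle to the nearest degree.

I₁ = I₀ cos²(57° − 11°) = I₀ cos²(46°) = 0.4826 I₀.
Need I₂/I₀ = 0.316, so cos²(θ − 57°) = 0.316 / 0.4826 = 0.6549.
θ − 57° = arccos(√0.6549) = 36.0°, giving θ ≈ 57 + 36.0 = 93.0°.

θ ≈ 93°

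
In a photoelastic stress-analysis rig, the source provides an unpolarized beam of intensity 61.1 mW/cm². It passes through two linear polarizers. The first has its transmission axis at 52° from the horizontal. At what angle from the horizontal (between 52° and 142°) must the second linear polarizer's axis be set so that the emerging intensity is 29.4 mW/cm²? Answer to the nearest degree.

θ ≈ 63°

Unpolarized light through the first polarizer → I₁ = ½ I₀, now polarized at 52°.
Target fraction: 29.4 / 61.1 mW/cm² = 0.4812 of I₀.
Need I₂/I₀ = 0.4812, so cos²(θ − 52°) = 0.4812 / 0.5 = 0.9624.
θ − 52° = arccos(√0.9624) = 11.2°, giving θ ≈ 52 + 11.2 = 63.2°.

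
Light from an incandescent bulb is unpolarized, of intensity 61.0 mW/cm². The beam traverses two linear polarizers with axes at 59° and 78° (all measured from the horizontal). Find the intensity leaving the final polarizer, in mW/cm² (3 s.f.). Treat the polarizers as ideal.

Unpolarized light through the first polarizer → I₁ = 61.0 mW/cm²/2 = 30.5 mW/cm², polarized at 59°.
I₂ = I₁ · cos²(19°) = 30.5 · 0.894 = 27.27 mW/cm².

I ≈ 27.3 mW/cm²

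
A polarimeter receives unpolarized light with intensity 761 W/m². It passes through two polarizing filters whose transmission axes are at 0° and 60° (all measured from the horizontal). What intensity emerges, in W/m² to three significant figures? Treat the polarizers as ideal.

Unpolarized light through the first polarizer → I₁ = 761 W/m²/2 = 380.5 W/m², polarized at 0°.
I₂ = I₁ · cos²(60°) = 380.5 · 0.25 = 95.13 W/m².

I ≈ 95.1 W/m²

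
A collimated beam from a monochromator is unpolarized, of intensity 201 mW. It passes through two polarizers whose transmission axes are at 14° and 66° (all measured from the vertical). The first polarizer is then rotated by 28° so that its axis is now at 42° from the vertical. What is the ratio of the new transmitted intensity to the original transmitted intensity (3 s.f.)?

Before rotation:
Unpolarized light through the first polarizer → I₁ = ½ I₀, now polarized at 14°.
I₂ = I₁ cos²(66° − 14°) = 0.5 I₀ · cos²(52°) = 0.1895 I₀.
After rotation:
Unpolarized light through the first polarizer → I₁ = ½ I₀, now polarized at 42°.
I₂ = I₁ cos²(66° − 42°) = 0.5 I₀ · cos²(24°) = 0.4173 I₀.
Ratio = 0.4173 / 0.1895 = 2.202.

I_new/I_old ≈ 2.20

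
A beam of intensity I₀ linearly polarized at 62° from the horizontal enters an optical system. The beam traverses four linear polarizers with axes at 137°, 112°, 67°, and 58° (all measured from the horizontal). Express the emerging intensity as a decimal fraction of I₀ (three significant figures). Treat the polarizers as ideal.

I₁ = I₀ cos²(137° − 62°) = I₀ cos²(75°) = 0.06699 I₀.
I₂ = I₁ cos²(112° − 137°) = 0.06699 I₀ · cos²(25°) = 0.05502 I₀.
I₃ = I₂ cos²(67° − 112°) = 0.05502 I₀ · cos²(45°) = 0.02751 I₀.
I₄ = I₃ cos²(58° − 67°) = 0.02751 I₀ · cos²(9°) = 0.02684 I₀.
Transmitted fraction = 0.02684.

≈ 0.0268 I₀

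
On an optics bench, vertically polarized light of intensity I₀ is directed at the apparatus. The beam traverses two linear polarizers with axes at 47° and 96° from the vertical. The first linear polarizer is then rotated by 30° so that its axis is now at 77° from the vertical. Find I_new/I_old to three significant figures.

I_new/I_old ≈ 0.226

Before rotation:
By Malus's law, I₁ = I₀ cos²(47° − 0°) = I₀ cos²(47°) = 0.4651 I₀.
I₂ = I₁ cos²(96° − 47°) = 0.4651 I₀ · cos²(49°) = 0.2002 I₀.
After rotation:
I₁ = I₀ cos²(77° − 0°) = I₀ cos²(77°) = 0.0506 I₀.
I₂ = I₁ cos²(96° − 77°) = 0.0506 I₀ · cos²(19°) = 0.04524 I₀.
Ratio = 0.04524 / 0.2002 = 0.226.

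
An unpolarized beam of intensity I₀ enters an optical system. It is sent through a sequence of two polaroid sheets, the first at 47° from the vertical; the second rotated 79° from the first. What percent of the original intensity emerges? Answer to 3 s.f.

≈ 1.82%

Unpolarized light through the first polarizer → I₁ = ½ I₀, now polarized at 47°.
I₂ = I₁ cos²(79°) = 0.5 · 0.03641 I₀ = 0.0182 I₀.
That is 1.82% of the incident intensity.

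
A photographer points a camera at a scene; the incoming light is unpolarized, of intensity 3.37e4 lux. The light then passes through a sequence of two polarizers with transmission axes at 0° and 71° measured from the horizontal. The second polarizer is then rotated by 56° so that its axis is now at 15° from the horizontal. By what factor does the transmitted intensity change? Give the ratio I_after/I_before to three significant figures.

Before rotation:
Unpolarized light through the first polarizer → I₁ = ½ I₀, now polarized at 0°.
I₂ = I₁ cos²(71° − 0°) = 0.5 I₀ · cos²(71°) = 0.053 I₀.
After rotation:
Unpolarized light through the first polarizer → I₁ = ½ I₀, now polarized at 0°.
I₂ = I₁ cos²(15° − 0°) = 0.5 I₀ · cos²(15°) = 0.4665 I₀.
Ratio = 0.4665 / 0.053 = 8.802.

I_new/I_old ≈ 8.80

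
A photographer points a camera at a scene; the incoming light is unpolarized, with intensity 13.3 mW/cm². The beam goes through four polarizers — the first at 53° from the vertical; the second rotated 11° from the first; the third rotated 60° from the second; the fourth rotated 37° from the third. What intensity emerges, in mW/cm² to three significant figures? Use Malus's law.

I ≈ 1.02 mW/cm²

Unpolarized light through the first polarizer → I₁ = 13.3 mW/cm²/2 = 6.65 mW/cm², polarized at 53°.
I₂ = I₁ · cos²(11°) = 6.65 · 0.9636 = 6.408 mW/cm².
I₃ = I₂ · cos²(60°) = 6.408 · 0.25 = 1.602 mW/cm².
I₄ = I₃ · cos²(37°) = 1.602 · 0.6378 = 1.022 mW/cm².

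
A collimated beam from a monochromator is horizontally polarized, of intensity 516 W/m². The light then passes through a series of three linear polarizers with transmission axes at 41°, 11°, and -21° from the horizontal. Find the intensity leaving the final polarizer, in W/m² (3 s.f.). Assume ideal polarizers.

I ≈ 159 W/m²

I₁ = 516 W/m² · cos²(41°) = 293.9 W/m².
I₂ = I₁ · cos²(30°) = 293.9 · 0.75 = 220.4 W/m².
I₃ = I₂ · cos²(32°) = 220.4 · 0.7192 = 158.5 W/m².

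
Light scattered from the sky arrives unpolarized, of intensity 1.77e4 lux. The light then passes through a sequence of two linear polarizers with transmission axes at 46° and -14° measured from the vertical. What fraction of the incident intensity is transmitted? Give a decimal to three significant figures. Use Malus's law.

I/I₀ ≈ 0.125

Unpolarized light through the first polarizer → I₁ = 1.77e4 lux/2 = 8850 lux, polarized at 46°.
I₂ = I₁ · cos²(60°) = 8850 · 0.25 = 2213 lux.
Transmitted fraction = 0.125.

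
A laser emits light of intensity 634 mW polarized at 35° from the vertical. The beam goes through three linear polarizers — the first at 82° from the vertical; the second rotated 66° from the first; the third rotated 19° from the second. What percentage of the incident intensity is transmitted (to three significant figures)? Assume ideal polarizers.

≈ 6.88%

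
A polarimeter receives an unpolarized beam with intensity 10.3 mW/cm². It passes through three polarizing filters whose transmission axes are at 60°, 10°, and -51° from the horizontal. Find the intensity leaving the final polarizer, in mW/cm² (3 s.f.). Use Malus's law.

Unpolarized light through the first polarizer → I₁ = 10.3 mW/cm²/2 = 5.15 mW/cm², polarized at 60°.
I₂ = I₁ · cos²(50°) = 5.15 · 0.4132 = 2.128 mW/cm².
I₃ = I₂ · cos²(61°) = 2.128 · 0.235 = 0.5001 mW/cm².

I ≈ 0.500 mW/cm²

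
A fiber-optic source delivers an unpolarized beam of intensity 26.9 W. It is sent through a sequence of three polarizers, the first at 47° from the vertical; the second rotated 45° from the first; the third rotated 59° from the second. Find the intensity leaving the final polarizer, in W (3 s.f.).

Unpolarized light through the first polarizer → I₁ = 26.9 W/2 = 13.45 W, polarized at 47°.
I₂ = I₁ · cos²(45°) = 13.45 · 0.5 = 6.725 W.
I₃ = I₂ · cos²(59°) = 6.725 · 0.2653 = 1.784 W.

I ≈ 1.78 W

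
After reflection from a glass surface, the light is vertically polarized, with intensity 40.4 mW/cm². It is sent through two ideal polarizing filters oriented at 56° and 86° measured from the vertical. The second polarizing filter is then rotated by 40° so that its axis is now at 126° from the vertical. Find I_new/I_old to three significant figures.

Before rotation:
I₁ = I₀ cos²(56° − 0°) = I₀ cos²(56°) = 0.3127 I₀.
I₂ = I₁ cos²(86° − 56°) = 0.3127 I₀ · cos²(30°) = 0.2345 I₀.
After rotation:
I₁ = I₀ cos²(56° − 0°) = I₀ cos²(56°) = 0.3127 I₀.
I₂ = I₁ cos²(126° − 56°) = 0.3127 I₀ · cos²(70°) = 0.03658 I₀.
Ratio = 0.03658 / 0.2345 = 0.156.

I_new/I_old ≈ 0.156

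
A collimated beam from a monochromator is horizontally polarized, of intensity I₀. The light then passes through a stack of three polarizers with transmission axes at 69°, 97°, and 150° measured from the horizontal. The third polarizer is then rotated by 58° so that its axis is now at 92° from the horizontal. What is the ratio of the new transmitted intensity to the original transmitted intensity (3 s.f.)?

I_new/I_old ≈ 2.74

Before rotation:
By Malus's law, I₁ = I₀ cos²(69° − 0°) = I₀ cos²(69°) = 0.1284 I₀.
I₂ = I₁ cos²(97° − 69°) = 0.1284 I₀ · cos²(28°) = 0.1001 I₀.
I₃ = I₂ cos²(150° − 97°) = 0.1001 I₀ · cos²(53°) = 0.03626 I₀.
After rotation:
I₁ = I₀ cos²(69° − 0°) = I₀ cos²(69°) = 0.1284 I₀.
I₂ = I₁ cos²(97° − 69°) = 0.1284 I₀ · cos²(28°) = 0.1001 I₀.
I₃ = I₂ cos²(92° − 97°) = 0.1001 I₀ · cos²(5°) = 0.09936 I₀.
Ratio = 0.09936 / 0.03626 = 2.74.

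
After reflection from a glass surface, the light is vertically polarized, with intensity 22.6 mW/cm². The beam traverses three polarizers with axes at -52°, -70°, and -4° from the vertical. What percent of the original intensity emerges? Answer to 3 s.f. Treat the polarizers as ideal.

≈ 5.67%

I₁ = 22.6 mW/cm² · cos²(52°) = 8.566 mW/cm².
I₂ = I₁ · cos²(18°) = 8.566 · 0.9045 = 7.748 mW/cm².
I₃ = I₂ · cos²(66°) = 7.748 · 0.1654 = 1.282 mW/cm².
That is 5.672% of the incident intensity.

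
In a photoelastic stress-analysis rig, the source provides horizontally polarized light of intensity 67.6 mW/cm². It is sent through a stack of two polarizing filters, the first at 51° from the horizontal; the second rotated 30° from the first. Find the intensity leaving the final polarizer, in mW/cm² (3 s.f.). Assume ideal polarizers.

I ≈ 20.1 mW/cm²

By Malus's law, I₁ = 67.6 mW/cm² · cos²(51°) = 26.77 mW/cm².
I₂ = I₁ · cos²(30°) = 26.77 · 0.75 = 20.08 mW/cm².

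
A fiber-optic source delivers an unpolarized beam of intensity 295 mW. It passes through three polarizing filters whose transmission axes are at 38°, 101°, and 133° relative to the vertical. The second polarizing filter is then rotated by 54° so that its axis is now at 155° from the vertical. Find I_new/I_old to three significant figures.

Before rotation:
Unpolarized light through the first polarizer → I₁ = ½ I₀, now polarized at 38°.
I₂ = I₁ cos²(101° − 38°) = 0.5 I₀ · cos²(63°) = 0.1031 I₀.
I₃ = I₂ cos²(133° − 101°) = 0.1031 I₀ · cos²(32°) = 0.07411 I₀.
After rotation:
Unpolarized light through the first polarizer → I₁ = ½ I₀, now polarized at 38°.
Angle between axes 1 and 2: 63°. I₂ = 0.5 I₀ · cos²(63°) = 0.1031 I₀.
I₃ = I₂ cos²(133° − 155°) = 0.1031 I₀ · cos²(22°) = 0.08859 I₀.
Ratio = 0.08859 / 0.07411 = 1.195.

I_new/I_old ≈ 1.20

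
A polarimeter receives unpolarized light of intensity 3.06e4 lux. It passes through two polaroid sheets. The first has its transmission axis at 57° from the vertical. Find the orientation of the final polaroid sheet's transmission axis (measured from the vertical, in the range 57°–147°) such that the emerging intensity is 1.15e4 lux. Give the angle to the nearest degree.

Unpolarized light through the first polarizer → I₁ = ½ I₀, now polarized at 57°.
Target fraction: 1.15e4 / 3.06e4 lux = 0.3758 of I₀.
Need I₂/I₀ = 0.3758, so cos²(θ − 57°) = 0.3758 / 0.5 = 0.7516.
θ − 57° = arccos(√0.7516) = 29.9°, giving θ ≈ 57 + 29.9 = 86.9°.

θ ≈ 87°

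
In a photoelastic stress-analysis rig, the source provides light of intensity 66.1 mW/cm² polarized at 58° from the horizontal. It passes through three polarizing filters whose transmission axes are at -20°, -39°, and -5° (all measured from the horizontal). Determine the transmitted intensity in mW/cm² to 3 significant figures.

I ≈ 1.76 mW/cm²

I₁ = 66.1 mW/cm² · cos²(78°) = 2.857 mW/cm².
I₂ = I₁ · cos²(19°) = 2.857 · 0.894 = 2.554 mW/cm².
I₃ = I₂ · cos²(34°) = 2.554 · 0.6873 = 1.756 mW/cm².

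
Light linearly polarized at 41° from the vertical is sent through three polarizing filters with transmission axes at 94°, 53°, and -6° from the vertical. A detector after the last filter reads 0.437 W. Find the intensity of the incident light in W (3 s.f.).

I₀ ≈ 7.99 W

I₁ = I₀ cos²(94° − 41°) = I₀ cos²(53°) = 0.3622 I₀.
I₂ = I₁ cos²(53° − 94°) = 0.3622 I₀ · cos²(41°) = 0.2063 I₀.
I₃ = I₂ cos²(-6° − 53°) = 0.2063 I₀ · cos²(59°) = 0.05472 I₀.
So 0.437 W = 0.05472 I₀, giving I₀ = 0.437/0.05472 = 7.986 W.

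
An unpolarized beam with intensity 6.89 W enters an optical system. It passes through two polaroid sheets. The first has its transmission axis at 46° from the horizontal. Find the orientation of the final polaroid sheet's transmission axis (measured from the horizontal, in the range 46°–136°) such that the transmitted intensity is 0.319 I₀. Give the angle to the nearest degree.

Unpolarized light through the first polarizer → I₁ = ½ I₀, now polarized at 46°.
Need I₂/I₀ = 0.319, so cos²(θ − 46°) = 0.319 / 0.5 = 0.638.
θ − 46° = arccos(√0.638) = 37.0°, giving θ ≈ 46 + 37.0 = 83.0°.

θ ≈ 83°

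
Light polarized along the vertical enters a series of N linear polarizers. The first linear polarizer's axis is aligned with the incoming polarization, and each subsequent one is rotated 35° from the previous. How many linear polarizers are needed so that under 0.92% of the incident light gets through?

N = 13

First polarizer is aligned with the polarization: full transmission.
Each further stage multiplies by cos²(35°) = 0.671.
After N polarizers: T = 0.671^(N−1). Require T < 0.0092 ⇒ N−1 > ln(0.0092)/ln(0.671) = 11.75, so N−1 ≥ 12 and N = 13.
Check: N=13 gives T = 0.008332 < 0.0092; N=12 gives T = 0.01242.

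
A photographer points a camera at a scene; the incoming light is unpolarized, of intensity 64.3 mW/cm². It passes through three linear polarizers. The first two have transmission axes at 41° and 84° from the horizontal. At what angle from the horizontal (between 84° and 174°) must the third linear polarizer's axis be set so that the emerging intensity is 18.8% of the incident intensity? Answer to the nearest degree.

Unpolarized light through the first polarizer → I₁ = ½ I₀, now polarized at 41°.
I₂ = I₁ cos²(84° − 41°) = 0.5 I₀ · cos²(43°) = 0.2674 I₀.
Need I₃/I₀ = 0.188, so cos²(θ − 84°) = 0.188 / 0.2674 = 0.703.
θ − 84° = arccos(√0.703) = 33.0°, giving θ ≈ 84 + 33.0 = 117.0°.

θ ≈ 117°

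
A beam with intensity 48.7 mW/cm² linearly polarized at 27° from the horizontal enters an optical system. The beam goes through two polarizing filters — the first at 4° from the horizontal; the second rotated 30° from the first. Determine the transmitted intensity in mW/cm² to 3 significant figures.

I₁ = 48.7 mW/cm² · cos²(23°) = 41.26 mW/cm².
I₂ = I₁ · cos²(30°) = 41.26 · 0.75 = 30.95 mW/cm².

I ≈ 30.9 mW/cm²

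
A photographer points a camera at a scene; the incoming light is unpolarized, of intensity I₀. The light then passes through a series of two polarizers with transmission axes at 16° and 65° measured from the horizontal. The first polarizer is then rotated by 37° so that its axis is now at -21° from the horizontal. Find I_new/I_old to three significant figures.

I_new/I_old ≈ 0.0113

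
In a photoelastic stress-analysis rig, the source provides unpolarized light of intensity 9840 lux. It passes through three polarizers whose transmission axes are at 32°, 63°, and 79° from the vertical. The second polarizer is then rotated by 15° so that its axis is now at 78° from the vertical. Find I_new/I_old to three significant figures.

I_new/I_old ≈ 0.711

Before rotation:
Unpolarized light through the first polarizer → I₁ = ½ I₀, now polarized at 32°.
I₂ = I₁ cos²(63° − 32°) = 0.5 I₀ · cos²(31°) = 0.3674 I₀.
I₃ = I₂ cos²(79° − 63°) = 0.3674 I₀ · cos²(16°) = 0.3395 I₀.
After rotation:
Unpolarized light through the first polarizer → I₁ = ½ I₀, now polarized at 32°.
I₂ = I₁ cos²(78° − 32°) = 0.5 I₀ · cos²(46°) = 0.2413 I₀.
I₃ = I₂ cos²(79° − 78°) = 0.2413 I₀ · cos²(1°) = 0.2412 I₀.
Ratio = 0.2412 / 0.3395 = 0.7106.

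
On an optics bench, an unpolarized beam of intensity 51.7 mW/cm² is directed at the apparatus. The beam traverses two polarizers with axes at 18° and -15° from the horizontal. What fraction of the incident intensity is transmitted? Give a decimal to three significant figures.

I/I₀ ≈ 0.352

Unpolarized light through the first polarizer → I₁ = 51.7 mW/cm²/2 = 25.85 mW/cm², polarized at 18°.
I₂ = I₁ · cos²(33°) = 25.85 · 0.7034 = 18.18 mW/cm².
Transmitted fraction = 0.3517.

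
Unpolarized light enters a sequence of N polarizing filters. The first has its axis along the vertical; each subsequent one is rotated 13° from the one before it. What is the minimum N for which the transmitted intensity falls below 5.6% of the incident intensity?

First polarizer halves the unpolarized light: factor 1/2.
Each further stage multiplies by cos²(13°) = 0.9494.
After N polarizers: T = 0.5·0.9494^(N−1). Require T < 0.056 ⇒ N−1 > ln(0.056/0.5)/ln(0.9494) = 42.16, so N−1 ≥ 43 and N = 44.
Check: N=44 gives T = 0.05361 < 0.056; N=43 gives T = 0.05647.

N = 44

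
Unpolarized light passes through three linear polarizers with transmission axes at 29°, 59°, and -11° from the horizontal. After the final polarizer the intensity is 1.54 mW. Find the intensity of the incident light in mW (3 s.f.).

I₀ ≈ 35.1 mW

Unpolarized light through the first polarizer → I₁ = ½ I₀, now polarized at 29°.
I₂ = I₁ cos²(59° − 29°) = 0.5 I₀ · cos²(30°) = 0.375 I₀.
I₃ = I₂ cos²(-11° − 59°) = 0.375 I₀ · cos²(70°) = 0.04387 I₀.
So 1.54 mW = 0.04387 I₀, giving I₀ = 1.54/0.04387 = 35.11 mW.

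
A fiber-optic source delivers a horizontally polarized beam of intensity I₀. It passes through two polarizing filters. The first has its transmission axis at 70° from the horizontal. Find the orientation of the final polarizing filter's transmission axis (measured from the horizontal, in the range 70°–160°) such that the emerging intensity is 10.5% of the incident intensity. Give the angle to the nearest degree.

I₁ = I₀ cos²(70° − 0°) = I₀ cos²(70°) = 0.117 I₀.
Need I₂/I₀ = 0.105, so cos²(θ − 70°) = 0.105 / 0.117 = 0.8976.
θ − 70° = arccos(√0.8976) = 18.7°, giving θ ≈ 70 + 18.7 = 88.7°.

θ ≈ 89°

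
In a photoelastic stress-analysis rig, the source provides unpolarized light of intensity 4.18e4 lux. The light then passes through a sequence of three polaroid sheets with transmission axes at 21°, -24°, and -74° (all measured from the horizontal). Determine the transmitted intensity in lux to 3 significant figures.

Unpolarized light through the first polarizer → I₁ = 4.18e4 lux/2 = 2.09e+04 lux, polarized at 21°.
I₂ = I₁ · cos²(45°) = 2.09e+04 · 0.5 = 1.045e+04 lux.
I₃ = I₂ · cos²(50°) = 1.045e+04 · 0.4132 = 4318 lux.

I ≈ 4320 lux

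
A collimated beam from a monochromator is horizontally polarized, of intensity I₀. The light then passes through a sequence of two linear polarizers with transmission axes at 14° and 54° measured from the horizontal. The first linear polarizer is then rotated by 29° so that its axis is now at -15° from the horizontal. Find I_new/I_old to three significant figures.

Before rotation:
I₁ = I₀ cos²(14° − 0°) = I₀ cos²(14°) = 0.9415 I₀.
I₂ = I₁ cos²(54° − 14°) = 0.9415 I₀ · cos²(40°) = 0.5525 I₀.
After rotation:
I₁ = I₀ cos²(-15° − 0°) = I₀ cos²(15°) = 0.933 I₀.
I₂ = I₁ cos²(54° + 15°) = 0.933 I₀ · cos²(69°) = 0.1198 I₀.
Ratio = 0.1198 / 0.5525 = 0.2169.

I_new/I_old ≈ 0.217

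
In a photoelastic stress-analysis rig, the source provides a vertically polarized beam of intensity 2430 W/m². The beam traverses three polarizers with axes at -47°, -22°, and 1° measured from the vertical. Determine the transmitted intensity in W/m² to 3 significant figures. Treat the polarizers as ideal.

I ≈ 787 W/m²

By Malus's law, I₁ = 2430 W/m² · cos²(47°) = 1130 W/m².
I₂ = I₁ · cos²(25°) = 1130 · 0.8214 = 928.4 W/m².
I₃ = I₂ · cos²(23°) = 928.4 · 0.8473 = 786.6 W/m².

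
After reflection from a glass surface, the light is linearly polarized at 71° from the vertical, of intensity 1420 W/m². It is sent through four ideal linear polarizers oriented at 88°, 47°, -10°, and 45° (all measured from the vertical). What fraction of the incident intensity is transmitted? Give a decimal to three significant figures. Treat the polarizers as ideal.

I₁ = 1420 W/m² · cos²(17°) = 1299 W/m².
I₂ = I₁ · cos²(41°) = 1299 · 0.5696 = 739.7 W/m².
I₃ = I₂ · cos²(57°) = 739.7 · 0.2966 = 219.4 W/m².
I₄ = I₃ · cos²(55°) = 219.4 · 0.329 = 72.18 W/m².
Transmitted fraction = 0.05083.

I/I₀ ≈ 0.0508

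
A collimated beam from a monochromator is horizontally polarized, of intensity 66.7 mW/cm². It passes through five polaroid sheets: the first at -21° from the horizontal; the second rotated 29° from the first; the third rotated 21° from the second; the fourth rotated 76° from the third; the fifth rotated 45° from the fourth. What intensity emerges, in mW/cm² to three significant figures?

I₁ = 66.7 mW/cm² · cos²(21°) = 58.13 mW/cm².
I₂ = I₁ · cos²(29°) = 58.13 · 0.765 = 44.47 mW/cm².
I₃ = I₂ · cos²(21°) = 44.47 · 0.8716 = 38.76 mW/cm².
I₄ = I₃ · cos²(76°) = 38.76 · 0.05853 = 2.268 mW/cm².
I₅ = I₄ · cos²(45°) = 2.268 · 0.5 = 1.134 mW/cm².

I ≈ 1.13 mW/cm²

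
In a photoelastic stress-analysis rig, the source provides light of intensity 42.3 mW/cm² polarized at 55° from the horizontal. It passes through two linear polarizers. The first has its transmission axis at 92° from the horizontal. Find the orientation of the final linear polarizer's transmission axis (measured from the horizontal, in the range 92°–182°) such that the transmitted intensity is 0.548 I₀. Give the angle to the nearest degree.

θ ≈ 114°

By Malus's law, I₁ = I₀ cos²(92° − 55°) = I₀ cos²(37°) = 0.6378 I₀.
Need I₂/I₀ = 0.548, so cos²(θ − 92°) = 0.548 / 0.6378 = 0.8592.
θ − 92° = arccos(√0.8592) = 22.0°, giving θ ≈ 92 + 22.0 = 114.0°.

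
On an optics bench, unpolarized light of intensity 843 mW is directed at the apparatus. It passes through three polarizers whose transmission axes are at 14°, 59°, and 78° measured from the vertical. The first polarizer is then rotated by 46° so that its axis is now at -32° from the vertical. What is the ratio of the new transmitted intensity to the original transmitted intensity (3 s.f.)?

Before rotation:
Unpolarized light through the first polarizer → I₁ = ½ I₀, now polarized at 14°.
I₂ = I₁ cos²(59° − 14°) = 0.5 I₀ · cos²(45°) = 0.25 I₀.
I₃ = I₂ cos²(78° − 59°) = 0.25 I₀ · cos²(19°) = 0.2235 I₀.
After rotation:
Unpolarized light through the first polarizer → I₁ = ½ I₀, now polarized at -32°.
Angle between axes 1 and 2: 89°. I₂ = 0.5 I₀ · cos²(89°) = 0.0001523 I₀.
I₃ = I₂ cos²(78° − 59°) = 0.0001523 I₀ · cos²(19°) = 0.0001362 I₀.
Ratio = 0.0001362 / 0.2235 = 0.0006092.

I_new/I_old ≈ 0.000609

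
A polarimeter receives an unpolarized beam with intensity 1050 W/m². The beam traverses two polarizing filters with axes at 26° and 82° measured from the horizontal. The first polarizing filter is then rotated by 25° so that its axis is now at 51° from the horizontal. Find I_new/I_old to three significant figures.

I_new/I_old ≈ 2.35

Before rotation:
Unpolarized light through the first polarizer → I₁ = ½ I₀, now polarized at 26°.
I₂ = I₁ cos²(82° − 26°) = 0.5 I₀ · cos²(56°) = 0.1563 I₀.
After rotation:
Unpolarized light through the first polarizer → I₁ = ½ I₀, now polarized at 51°.
I₂ = I₁ cos²(82° − 51°) = 0.5 I₀ · cos²(31°) = 0.3674 I₀.
Ratio = 0.3674 / 0.1563 = 2.35.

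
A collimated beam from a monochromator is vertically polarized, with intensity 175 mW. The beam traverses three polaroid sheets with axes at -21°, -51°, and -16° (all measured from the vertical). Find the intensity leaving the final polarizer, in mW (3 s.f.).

I₁ = 175 mW · cos²(21°) = 152.5 mW.
I₂ = I₁ · cos²(30°) = 152.5 · 0.75 = 114.4 mW.
I₃ = I₂ · cos²(35°) = 114.4 · 0.671 = 76.76 mW.

I ≈ 76.8 mW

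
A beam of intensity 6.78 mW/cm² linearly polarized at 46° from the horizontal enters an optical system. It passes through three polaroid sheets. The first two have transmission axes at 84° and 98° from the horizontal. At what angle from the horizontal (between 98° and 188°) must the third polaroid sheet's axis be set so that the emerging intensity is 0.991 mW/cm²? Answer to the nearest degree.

θ ≈ 158°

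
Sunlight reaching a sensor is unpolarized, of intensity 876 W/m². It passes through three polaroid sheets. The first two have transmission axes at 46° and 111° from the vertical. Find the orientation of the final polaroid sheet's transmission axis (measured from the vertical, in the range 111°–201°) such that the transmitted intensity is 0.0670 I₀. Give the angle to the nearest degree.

Unpolarized light through the first polarizer → I₁ = ½ I₀, now polarized at 46°.
I₂ = I₁ cos²(111° − 46°) = 0.5 I₀ · cos²(65°) = 0.0893 I₀.
Need I₃/I₀ = 0.067, so cos²(θ − 111°) = 0.067 / 0.0893 = 0.7503.
θ − 111° = arccos(√0.7503) = 30.0°, giving θ ≈ 111 + 30.0 = 141.0°.

θ ≈ 141°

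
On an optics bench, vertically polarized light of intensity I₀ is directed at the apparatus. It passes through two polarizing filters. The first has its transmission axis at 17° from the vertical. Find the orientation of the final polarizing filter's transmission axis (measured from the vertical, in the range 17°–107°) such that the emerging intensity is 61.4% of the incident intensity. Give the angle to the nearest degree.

θ ≈ 52°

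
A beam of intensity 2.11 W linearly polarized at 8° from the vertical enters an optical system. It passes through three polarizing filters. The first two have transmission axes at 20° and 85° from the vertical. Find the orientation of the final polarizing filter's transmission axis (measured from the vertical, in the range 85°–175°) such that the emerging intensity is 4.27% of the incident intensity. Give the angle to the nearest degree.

By Malus's law, I₁ = I₀ cos²(20° − 8°) = I₀ cos²(12°) = 0.9568 I₀.
I₂ = I₁ cos²(85° − 20°) = 0.9568 I₀ · cos²(65°) = 0.1709 I₀.
Need I₃/I₀ = 0.0427, so cos²(θ − 85°) = 0.0427 / 0.1709 = 0.2499.
θ − 85° = arccos(√0.2499) = 60.0°, giving θ ≈ 85 + 60.0 = 145.0°.

θ ≈ 145°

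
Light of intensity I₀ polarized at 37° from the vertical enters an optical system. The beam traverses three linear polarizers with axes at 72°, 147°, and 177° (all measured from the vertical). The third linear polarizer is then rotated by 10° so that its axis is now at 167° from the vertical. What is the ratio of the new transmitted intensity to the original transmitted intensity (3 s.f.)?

I_new/I_old ≈ 1.18

Before rotation:
By Malus's law, I₁ = I₀ cos²(72° − 37°) = I₀ cos²(35°) = 0.671 I₀.
I₂ = I₁ cos²(147° − 72°) = 0.671 I₀ · cos²(75°) = 0.04495 I₀.
I₃ = I₂ cos²(177° − 147°) = 0.04495 I₀ · cos²(30°) = 0.03371 I₀.
After rotation:
I₁ = I₀ cos²(72° − 37°) = I₀ cos²(35°) = 0.671 I₀.
I₂ = I₁ cos²(147° − 72°) = 0.671 I₀ · cos²(75°) = 0.04495 I₀.
I₃ = I₂ cos²(167° − 147°) = 0.04495 I₀ · cos²(20°) = 0.03969 I₀.
Ratio = 0.03969 / 0.03371 = 1.177.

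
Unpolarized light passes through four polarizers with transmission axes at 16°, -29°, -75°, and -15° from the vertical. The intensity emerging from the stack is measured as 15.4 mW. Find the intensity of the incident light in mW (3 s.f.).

Unpolarized light through the first polarizer → I₁ = ½ I₀, now polarized at 16°.
I₂ = I₁ cos²(-29° − 16°) = 0.5 I₀ · cos²(45°) = 0.25 I₀.
I₃ = I₂ cos²(-75° + 29°) = 0.25 I₀ · cos²(46°) = 0.1206 I₀.
I₄ = I₃ cos²(-15° + 75°) = 0.1206 I₀ · cos²(60°) = 0.03016 I₀.
So 15.4 mW = 0.03016 I₀, giving I₀ = 15.4/0.03016 = 510.6 mW.

I₀ ≈ 511 mW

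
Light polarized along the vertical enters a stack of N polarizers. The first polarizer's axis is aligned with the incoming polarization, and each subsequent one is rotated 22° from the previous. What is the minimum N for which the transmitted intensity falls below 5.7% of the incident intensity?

First polarizer is aligned with the polarization: full transmission.
Each further stage multiplies by cos²(22°) = 0.8597.
After N polarizers: T = 0.8597^(N−1). Require T < 0.057 ⇒ N−1 > ln(0.057)/ln(0.8597) = 18.95, so N−1 ≥ 19 and N = 20.
Check: N=20 gives T = 0.05653 < 0.057; N=19 gives T = 0.06576.

N = 20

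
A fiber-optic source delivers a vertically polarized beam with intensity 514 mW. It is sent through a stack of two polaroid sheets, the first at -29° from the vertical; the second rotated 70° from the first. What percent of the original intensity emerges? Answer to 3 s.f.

≈ 8.95%

I₁ = 514 mW · cos²(29°) = 393.2 mW.
I₂ = I₁ · cos²(70°) = 393.2 · 0.117 = 45.99 mW.
That is 8.948% of the incident intensity.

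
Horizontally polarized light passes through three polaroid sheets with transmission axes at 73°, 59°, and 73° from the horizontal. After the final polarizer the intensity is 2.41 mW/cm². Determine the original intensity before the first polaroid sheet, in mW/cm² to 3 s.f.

I₀ ≈ 31.8 mW/cm²

I₁ = I₀ cos²(73° − 0°) = I₀ cos²(73°) = 0.08548 I₀.
I₂ = I₁ cos²(59° − 73°) = 0.08548 I₀ · cos²(14°) = 0.08048 I₀.
I₃ = I₂ cos²(73° − 59°) = 0.08048 I₀ · cos²(14°) = 0.07577 I₀.
So 2.41 mW/cm² = 0.07577 I₀, giving I₀ = 2.41/0.07577 = 31.81 mW/cm².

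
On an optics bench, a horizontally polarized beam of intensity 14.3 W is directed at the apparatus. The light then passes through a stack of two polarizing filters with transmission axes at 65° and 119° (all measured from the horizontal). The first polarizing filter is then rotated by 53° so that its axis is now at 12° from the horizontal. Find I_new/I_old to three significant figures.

I_new/I_old ≈ 1.33

Before rotation:
I₁ = I₀ cos²(65° − 0°) = I₀ cos²(65°) = 0.1786 I₀.
I₂ = I₁ cos²(119° − 65°) = 0.1786 I₀ · cos²(54°) = 0.06171 I₀.
After rotation:
I₁ = I₀ cos²(12° − 0°) = I₀ cos²(12°) = 0.9568 I₀.
Angle between axes 1 and 2: 73°. I₂ = 0.9568 I₀ · cos²(73°) = 0.08179 I₀.
Ratio = 0.08179 / 0.06171 = 1.325.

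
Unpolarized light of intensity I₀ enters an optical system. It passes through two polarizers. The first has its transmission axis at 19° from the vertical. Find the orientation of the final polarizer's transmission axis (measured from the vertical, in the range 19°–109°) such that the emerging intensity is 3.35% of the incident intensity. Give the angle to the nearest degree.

θ ≈ 94°

Unpolarized light through the first polarizer → I₁ = ½ I₀, now polarized at 19°.
Need I₂/I₀ = 0.0335, so cos²(θ − 19°) = 0.0335 / 0.5 = 0.067.
θ − 19° = arccos(√0.067) = 75.0°, giving θ ≈ 19 + 75.0 = 94.0°.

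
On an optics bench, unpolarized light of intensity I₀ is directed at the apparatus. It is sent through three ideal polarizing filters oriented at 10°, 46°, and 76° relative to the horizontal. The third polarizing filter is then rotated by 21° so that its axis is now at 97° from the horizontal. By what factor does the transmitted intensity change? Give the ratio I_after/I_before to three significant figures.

I_new/I_old ≈ 0.528

Before rotation:
Unpolarized light through the first polarizer → I₁ = ½ I₀, now polarized at 10°.
I₂ = I₁ cos²(46° − 10°) = 0.5 I₀ · cos²(36°) = 0.3273 I₀.
I₃ = I₂ cos²(76° − 46°) = 0.3273 I₀ · cos²(30°) = 0.2454 I₀.
After rotation:
Unpolarized light through the first polarizer → I₁ = ½ I₀, now polarized at 10°.
I₂ = I₁ cos²(46° − 10°) = 0.5 I₀ · cos²(36°) = 0.3273 I₀.
I₃ = I₂ cos²(97° − 46°) = 0.3273 I₀ · cos²(51°) = 0.1296 I₀.
Ratio = 0.1296 / 0.2454 = 0.5281.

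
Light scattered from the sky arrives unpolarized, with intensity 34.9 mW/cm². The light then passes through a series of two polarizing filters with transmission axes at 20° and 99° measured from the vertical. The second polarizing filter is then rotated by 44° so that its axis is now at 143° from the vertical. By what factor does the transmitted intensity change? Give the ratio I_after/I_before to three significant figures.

Before rotation:
Unpolarized light through the first polarizer → I₁ = ½ I₀, now polarized at 20°.
I₂ = I₁ cos²(99° − 20°) = 0.5 I₀ · cos²(79°) = 0.0182 I₀.
After rotation:
Unpolarized light through the first polarizer → I₁ = ½ I₀, now polarized at 20°.
Angle between axes 1 and 2: 57°. I₂ = 0.5 I₀ · cos²(57°) = 0.1483 I₀.
Ratio = 0.1483 / 0.0182 = 8.147.

I_new/I_old ≈ 8.15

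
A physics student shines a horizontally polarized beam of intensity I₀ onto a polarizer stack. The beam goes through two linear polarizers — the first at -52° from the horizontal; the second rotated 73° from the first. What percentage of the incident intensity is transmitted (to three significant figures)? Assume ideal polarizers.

I₁ = I₀ cos²(-52° − 0°) = I₀ cos²(52°) = 0.379 I₀.
I₂ = I₁ cos²(73°) = 0.379 · 0.08548 I₀ = 0.0324 I₀.
That is 3.24% of the incident intensity.

≈ 3.24%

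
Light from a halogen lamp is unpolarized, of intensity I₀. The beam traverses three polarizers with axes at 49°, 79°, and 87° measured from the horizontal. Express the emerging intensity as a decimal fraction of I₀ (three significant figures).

≈ 0.368 I₀

Unpolarized light through the first polarizer → I₁ = ½ I₀, now polarized at 49°.
I₂ = I₁ cos²(79° − 49°) = 0.5 I₀ · cos²(30°) = 0.375 I₀.
I₃ = I₂ cos²(87° − 79°) = 0.375 I₀ · cos²(8°) = 0.3677 I₀.
Transmitted fraction = 0.3677.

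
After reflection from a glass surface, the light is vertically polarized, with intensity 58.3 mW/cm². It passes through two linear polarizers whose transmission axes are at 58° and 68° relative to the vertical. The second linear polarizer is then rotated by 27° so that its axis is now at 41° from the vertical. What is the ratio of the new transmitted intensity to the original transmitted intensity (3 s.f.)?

I_new/I_old ≈ 0.943

Before rotation:
I₁ = I₀ cos²(58° − 0°) = I₀ cos²(58°) = 0.2808 I₀.
I₂ = I₁ cos²(68° − 58°) = 0.2808 I₀ · cos²(10°) = 0.2723 I₀.
After rotation:
I₁ = I₀ cos²(58° − 0°) = I₀ cos²(58°) = 0.2808 I₀.
I₂ = I₁ cos²(41° − 58°) = 0.2808 I₀ · cos²(17°) = 0.2568 I₀.
Ratio = 0.2568 / 0.2723 = 0.943.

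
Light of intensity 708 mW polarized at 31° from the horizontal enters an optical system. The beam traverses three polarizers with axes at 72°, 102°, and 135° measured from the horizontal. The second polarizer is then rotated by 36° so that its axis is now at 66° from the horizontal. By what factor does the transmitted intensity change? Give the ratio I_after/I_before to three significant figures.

Before rotation:
I₁ = I₀ cos²(72° − 31°) = I₀ cos²(41°) = 0.5696 I₀.
I₂ = I₁ cos²(102° − 72°) = 0.5696 I₀ · cos²(30°) = 0.4272 I₀.
I₃ = I₂ cos²(135° − 102°) = 0.4272 I₀ · cos²(33°) = 0.3005 I₀.
After rotation:
I₁ = I₀ cos²(72° − 31°) = I₀ cos²(41°) = 0.5696 I₀.
I₂ = I₁ cos²(66° − 72°) = 0.5696 I₀ · cos²(6°) = 0.5634 I₀.
I₃ = I₂ cos²(135° − 66°) = 0.5634 I₀ · cos²(69°) = 0.07235 I₀.
Ratio = 0.07235 / 0.3005 = 0.2408.

I_new/I_old ≈ 0.241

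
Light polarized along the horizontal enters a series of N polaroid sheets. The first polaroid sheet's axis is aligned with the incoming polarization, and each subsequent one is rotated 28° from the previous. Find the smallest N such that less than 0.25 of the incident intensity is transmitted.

N = 7

First polarizer is aligned with the polarization: full transmission.
Each further stage multiplies by cos²(28°) = 0.7796.
After N polarizers: T = 0.7796^(N−1). Require T < 0.25 ⇒ N−1 > ln(0.25)/ln(0.7796) = 5.57, so N−1 ≥ 6 and N = 7.
Check: N=7 gives T = 0.2245 < 0.25; N=6 gives T = 0.288.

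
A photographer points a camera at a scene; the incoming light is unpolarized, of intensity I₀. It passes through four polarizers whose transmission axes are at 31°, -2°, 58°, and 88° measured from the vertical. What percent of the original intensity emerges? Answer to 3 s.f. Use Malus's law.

Unpolarized light through the first polarizer → I₁ = ½ I₀, now polarized at 31°.
I₂ = I₁ cos²(-2° − 31°) = 0.5 I₀ · cos²(33°) = 0.3517 I₀.
I₃ = I₂ cos²(58° + 2°) = 0.3517 I₀ · cos²(60°) = 0.08792 I₀.
I₄ = I₃ cos²(88° − 58°) = 0.08792 I₀ · cos²(30°) = 0.06594 I₀.
That is 6.594% of the incident intensity.

≈ 6.59%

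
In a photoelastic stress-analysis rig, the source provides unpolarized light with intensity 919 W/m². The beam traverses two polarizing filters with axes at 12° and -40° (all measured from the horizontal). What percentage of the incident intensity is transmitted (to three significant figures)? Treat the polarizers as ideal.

≈ 19.0%

Unpolarized light through the first polarizer → I₁ = 919 W/m²/2 = 459.5 W/m², polarized at 12°.
I₂ = I₁ · cos²(52°) = 459.5 · 0.379 = 174.2 W/m².
That is 18.95% of the incident intensity.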